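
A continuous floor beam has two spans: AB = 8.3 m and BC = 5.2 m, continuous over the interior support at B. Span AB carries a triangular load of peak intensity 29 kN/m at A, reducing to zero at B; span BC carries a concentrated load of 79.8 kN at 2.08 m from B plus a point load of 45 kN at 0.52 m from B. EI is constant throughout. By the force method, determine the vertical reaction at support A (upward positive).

Take M_B as the redundant. Released structure: two simple spans AB and BC with a hinge at B.
Discontinuity in slope at B on the released structure — sum the simple-span end rotations:
  span AB: triangular load, peak 29: 7w₀L³/(360EI) = 322.4/EI
  span BC: point load 79.8 at a = 2.08: Pab(L + b)/(6LEI) = 138.1/EI
  span BC: point load 45 at a = 0.52: Pab(L + b)/(6LEI) = 34.68/EI
  relative rotation θ_0 = (322.4 + 172.8)/EI = 495.2/EI
A unit hogging moment at B produces rotation L₁/(3EI) + L₂/(3EI) = 4.5/EI.
Slope continuity at B: θ_0 = M_B·4.5/EI, so M_B = 495.2/4.5 = 110 kN·m (hogging).
Span AB, ΣM about A with M_B applied at B: R_B^{AB}·8.3 = 333 + 110, so R_B^{AB} = 53.38 kN and R_A = 120.3 − 53.38 = 66.97 kN.

R_A = 66.97 kN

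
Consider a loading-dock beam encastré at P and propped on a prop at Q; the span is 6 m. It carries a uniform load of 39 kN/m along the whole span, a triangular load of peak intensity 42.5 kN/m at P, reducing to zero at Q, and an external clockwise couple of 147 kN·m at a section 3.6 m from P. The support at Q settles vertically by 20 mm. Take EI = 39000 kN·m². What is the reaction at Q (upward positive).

R_Q = 133.3 kN

Choose R_Q as the redundant. The primary structure is the cantilever fixed at P.
Deflection at Q on the released cantilever, summing each load's contribution:
  UDL 39: wL⁴/(8EI) = 6318/EI
  triangular load, peak 42.5 at the fixed end: w₀L⁴/(30EI) = 1836/EI
  clockwise couple 147 at a = 3.6: M₀a(2L − a)/(2EI) = 2223/EI
  δ_0 = 10377/EI
Tip deflection under a unit load at Q: L³/(3EI) = 72/EI.
With EI = 39000 kN·m²: δ_0 = 0.26607 m and δ_{QQ} = 0.001846 m/kN.
Compatibility — the beam at Q must follow the support down by 0.02 m: δ_0 − R_Q·δ_{QQ} = 0.02, so R_Q = (0.26607 − 0.02)/0.001846 = 133.3 kN.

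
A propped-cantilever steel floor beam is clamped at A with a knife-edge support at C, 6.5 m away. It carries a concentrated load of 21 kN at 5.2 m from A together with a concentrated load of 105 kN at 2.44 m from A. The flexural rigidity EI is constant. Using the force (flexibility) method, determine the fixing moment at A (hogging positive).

Release the roller at C. Primary structure: cantilever fixed at A.
Deflection at C on the released cantilever, summing each load's contribution:
  point load 21 at a = 5.2: Pa²(3L − a)/(6EI) = 1353/EI
  point load 105 at a = 2.44: Pa²(3L − a)/(6EI) = 1777/EI
  δ_0 = 3131/EI
Tip deflection under a unit load at C: L³/(3EI) = 91.54/EI.
Compatibility at C: δ_0 − R_C·δ_{CC} = 0, so R_C = 3131/91.54 = 34.2 kN.
Moment equilibrium about A: M_A = Σ(load moments about A) − R_C·L = 365.4 − 34.2×6.5 = 143.1 kN·m.

M_A = 143.1 kN·m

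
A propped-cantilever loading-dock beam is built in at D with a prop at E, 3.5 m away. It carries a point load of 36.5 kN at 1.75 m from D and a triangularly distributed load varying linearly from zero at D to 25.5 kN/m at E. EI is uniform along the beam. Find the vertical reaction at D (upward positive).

Choose R_E as the redundant. The primary structure is the cantilever fixed at D.
Deflection at E on the released cantilever, summing each load's contribution:
  point load 36.5 at a = 1.75: Pa²(3L − a)/(6EI) = 163/EI
  triangular load, peak 25.5 at the free end: 11w₀L⁴/(120EI) = 350.8/EI
  δ_0 = 513.8/EI
Flexibility coefficient — unit upward force at E: δ_{EE} = L³/(3EI) = 14.29/EI.
The prop prevents deflection at E: R_E = δ_0/δ_{EE} = 513.8/14.29 = 35.95 kN.
Vertical equilibrium: R_D = ΣP − R_E = 81.12 − 35.95 = 45.17 kN.

R_D = 45.17 kN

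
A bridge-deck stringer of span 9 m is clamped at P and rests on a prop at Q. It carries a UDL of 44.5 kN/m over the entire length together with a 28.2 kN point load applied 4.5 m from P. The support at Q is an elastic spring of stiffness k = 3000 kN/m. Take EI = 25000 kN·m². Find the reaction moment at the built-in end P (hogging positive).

Remove the prop at Q; the released (primary) structure is a cantilever built in at P.
Downward deflection at the released point Q due to the loads:
  UDL 44.5: wL⁴/(8EI) = 36496/EI
  point load 28.2 at a = 4.5: Pa²(3L − a)/(6EI) = 2141/EI
  δ_0 = 38637/EI
Flexibility coefficient — unit upward force at Q: δ_{QQ} = L³/(3EI) = 243/EI.
With EI = 25000 kN·m²: δ_0 = 1.5455 m and δ_{QQ} = 0.00972 m/kN.
Compatibility — the spring shortens by R_Q/k under the reaction it provides: δ_0 − R_Q·δ_{QQ} = R_Q/k. With 1/k = 0.000333 m/kN, R_Q = δ_0 / (δ_{QQ} + 1/k) = 1.5455 / (0.00972 + 0.000333) = 153.7 kN.
Moment equilibrium about P: M_P = Σ(load moments about P) − R_Q·L = 1929 − 153.7×9 = 545.6 kN·m.

M_P = 545.6 kN·m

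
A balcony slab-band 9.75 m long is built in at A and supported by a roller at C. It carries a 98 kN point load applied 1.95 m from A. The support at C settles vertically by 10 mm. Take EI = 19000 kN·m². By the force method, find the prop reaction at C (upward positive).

Release the roller at C. Primary structure: cantilever fixed at A.
Downward deflection at the released point C due to the loads:
  point load 98 at a = 1.95: Pa²(3L − a)/(6EI) = 1696/EI
Flexibility coefficient — unit upward force at C: δ_{CC} = L³/(3EI) = 309/EI.
With EI = 19000 kN·m²: δ_0 = 0.089239 m and δ_{CC} = 0.016261 m/kN.
Compatibility — the beam at C must follow the support down by 0.01 m: δ_0 − R_C·δ_{CC} = 0.01, so R_C = (0.089239 − 0.01)/0.016261 = 4.873 kN.

R_C = 4.873 kN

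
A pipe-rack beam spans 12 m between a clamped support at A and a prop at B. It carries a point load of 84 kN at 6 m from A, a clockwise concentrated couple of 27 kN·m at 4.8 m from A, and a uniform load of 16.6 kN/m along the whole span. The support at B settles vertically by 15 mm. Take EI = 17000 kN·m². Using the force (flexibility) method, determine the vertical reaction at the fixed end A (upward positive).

R_A = 180.5 kN

Release the roller at B. Primary structure: cantilever fixed at A.
Primary-structure tip deflection at B by superposition:
  point load 84 at a = 6: Pa²(3L − a)/(6EI) = 15120/EI
  clockwise couple 27 at a = 4.8: M₀a(2L − a)/(2EI) = 1244/EI
  UDL 16.6: wL⁴/(8EI) = 43027/EI
  δ_0 = 59391/EI
Flexibility coefficient — unit upward force at B: δ_{BB} = L³/(3EI) = 576/EI.
With EI = 17000 kN·m²: δ_0 = 3.4936 m and δ_{BB} = 0.033882 m/kN.
Compatibility — the beam at B must follow the support down by 0.015 m: δ_0 − R_B·δ_{BB} = 0.015, so R_B = (3.4936 − 0.015)/0.033882 = 102.7 kN.
Vertical equilibrium: R_A = ΣP − R_B = 283.2 − 102.7 = 180.5 kN.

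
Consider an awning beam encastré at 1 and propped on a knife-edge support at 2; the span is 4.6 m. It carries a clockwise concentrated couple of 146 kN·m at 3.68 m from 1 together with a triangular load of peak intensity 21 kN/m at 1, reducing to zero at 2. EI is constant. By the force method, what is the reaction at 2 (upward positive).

Release the roller at 2. Primary structure: cantilever fixed at 1.
Primary-structure tip deflection at 2 by superposition:
  clockwise couple 146 at a = 3.68: M₀a(2L − a)/(2EI) = 1483/EI
  triangular load, peak 21 at the fixed end: w₀L⁴/(30EI) = 313.4/EI
  δ_0 = 1796/EI
Tip deflection under a unit load at 2: L³/(3EI) = 32.45/EI.
The prop prevents deflection at 2: R_2 = δ_0/δ_{22} = 1796/32.45 = 55.36 kN.

R_2 = 55.36 kN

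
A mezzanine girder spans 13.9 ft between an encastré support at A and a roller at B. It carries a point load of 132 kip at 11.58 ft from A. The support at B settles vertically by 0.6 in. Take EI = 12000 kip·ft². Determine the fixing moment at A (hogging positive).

Choose R_B as the redundant. The primary structure is the cantilever fixed at A.
Deflection at B on the released cantilever, summing each load's contribution:
  point load 132 at a = 11.58: Pa²(3L − a)/(6EI) = 88858/EI
Flexibility coefficient — unit upward force at B: δ_{BB} = L³/(3EI) = 895.2/EI.
With EI = 12000 kip·ft²: δ_0 = 7.4048 ft and δ_{BB} = 0.074601 ft/kip.
Compatibility — the beam at B must follow the support down by 0.05 ft: δ_0 − R_B·δ_{BB} = 0.05, so R_B = (7.4048 − 0.05)/0.074601 = 98.59 kip.
Moment equilibrium about A: M_A = Σ(load moments about A) − R_B·L = 1529 − 98.59×13.9 = 158.2 kip·ft.

M_A = 158.2 kip·ft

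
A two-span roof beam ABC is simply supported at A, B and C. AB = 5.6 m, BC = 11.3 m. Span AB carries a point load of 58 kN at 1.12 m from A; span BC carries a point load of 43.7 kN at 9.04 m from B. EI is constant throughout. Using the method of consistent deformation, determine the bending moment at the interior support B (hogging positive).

Release continuity at B by inserting a hinge; the redundant is the internal moment M_B. The primary structure is two simply-supported spans AB and BC.
Rotations at B on the released spans (each span's end-slope, ×1/EI):
  span AB: point load 58 at a = 1.12: Pab(L + a)/(6LEI) = 58.2/EI
  span BC: point load 43.7 at a = 9.04: Pab(L + b)/(6LEI) = 178.6/EI
  relative rotation θ_0 = (58.2 + 178.6)/EI = 236.8/EI
A unit hogging moment at B produces rotation L₁/(3EI) + L₂/(3EI) = 5.633/EI.
Slope continuity at B: θ_0 = M_B·5.633/EI, so M_B = 236.8/5.633 = 42.03 kN·m (hogging).

M_B = 42.03 kN·m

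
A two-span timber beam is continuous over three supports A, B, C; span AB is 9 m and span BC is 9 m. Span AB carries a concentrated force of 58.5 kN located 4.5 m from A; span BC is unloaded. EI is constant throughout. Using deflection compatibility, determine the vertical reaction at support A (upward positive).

Release continuity at B by inserting a hinge; the redundant is the internal moment M_B. The primary structure is two simply-supported spans AB and BC.
End slopes at the hinge B, treating each span as simply supported:
  span AB: point load 58.5 at a = 4.5: Pab(L + a)/(6LEI) = 296.2/EI
  relative rotation θ_0 = (296.2 + 0)/EI = 296.2/EI
A unit hogging moment at B produces rotation L₁/(3EI) + L₂/(3EI) = 6/EI.
Slope continuity at B: θ_0 = M_B·6/EI, so M_B = 296.2/6 = 49.36 kN·m (hogging).
Span AB, ΣM about A with M_B applied at B: R_B^{AB}·9 = 263.2 + 49.36, so R_B^{AB} = 34.73 kN and R_A = 58.5 − 34.73 = 23.77 kN.

R_A = 23.77 kN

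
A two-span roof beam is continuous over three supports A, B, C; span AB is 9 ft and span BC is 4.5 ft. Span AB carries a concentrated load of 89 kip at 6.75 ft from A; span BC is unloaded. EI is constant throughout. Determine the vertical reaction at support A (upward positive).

R_A = 12.52 kip

Release continuity at B by inserting a hinge; the redundant is the internal moment M_B. The primary structure is two simply-supported spans AB and BC.
End slopes at the hinge B, treating each span as simply supported:
  span AB: point load 89 at a = 6.75: Pab(L + a)/(6LEI) = 394.2/EI
  relative rotation θ_0 = (394.2 + 0)/EI = 394.2/EI
A unit hogging moment at B produces rotation L₁/(3EI) + L₂/(3EI) = 4.5/EI.
Compatibility: M_B·(L₁+L₂)/(3EI) = θ_0, giving M_B = 87.61 kip·ft (hogging).
Span AB, ΣM about A with M_B applied at B: R_B^{AB}·9 = 600.8 + 87.61, so R_B^{AB} = 76.48 kip and R_A = 89 − 76.48 = 12.52 kip.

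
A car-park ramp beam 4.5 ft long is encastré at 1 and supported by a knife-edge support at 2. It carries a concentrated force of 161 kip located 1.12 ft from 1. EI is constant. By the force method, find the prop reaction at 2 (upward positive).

Take the reaction at 2 as the redundant and release it; the primary structure is a cantilever fixed at 1.
Primary-structure tip deflection at 2 by superposition:
  point load 161 at a = 1.12: Pa²(3L − a)/(6EI) = 416.7/EI
Flexibility coefficient — unit upward force at 2: δ_{22} = L³/(3EI) = 30.38/EI.
Compatibility at 2: δ_0 − R_2·δ_{22} = 0, so R_2 = 416.7/30.38 = 13.72 kip.

R_2 = 13.72 kip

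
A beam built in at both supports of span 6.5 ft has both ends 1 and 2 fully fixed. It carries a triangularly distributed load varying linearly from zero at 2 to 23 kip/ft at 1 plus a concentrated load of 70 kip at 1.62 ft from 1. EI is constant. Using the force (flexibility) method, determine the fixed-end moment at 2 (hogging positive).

M_2 = 53.61 kip·ft

Take the two fixed-end moments M_1, M_2 as redundants; the released structure is the simple span 12.
End rotations of the released simple span under the applied load (×1/EI):
  at 1: triangular load, peak 23: w₀L³/(45EI) = 140.4/EI
  at 2: triangular load, peak 23: 7w₀L³/(360EI) = 122.8/EI
  at 1: point load 70 at a = 1.62: Pab(L + b)/(6LEI) = 161.5/EI
  at 2: point load 70 at a = 1.62: Pab(L + a)/(6LEI) = 115.2/EI
  θ_10 = 301.8/EI,  θ_20 = 238/EI
Flexibility coefficients: a unit moment at one end gives L/(3EI) there and L/(6EI) at the far end, so f₁₁ = f₂₂ = 2.167/EI and f₁₂ = f₂₁ = 1.083/EI.
Compatibility — zero rotation at each built-in end:
  2.167 M_1 + 1.083 M_2 = 301.8
  1.083 M_1 + 2.167 M_2 = 238
Solving the pair gives M_1 = 112.5 kip·ft and M_2 = 53.61 kip·ft (hogging).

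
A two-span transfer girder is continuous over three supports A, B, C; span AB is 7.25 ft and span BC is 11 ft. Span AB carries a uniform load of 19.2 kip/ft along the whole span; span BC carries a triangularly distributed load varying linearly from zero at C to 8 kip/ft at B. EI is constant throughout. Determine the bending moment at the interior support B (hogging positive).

M_B = 89.01 kip·ft

Release continuity at B by inserting a hinge; the redundant is the internal moment M_B. The primary structure is two simply-supported spans AB and BC.
End slopes at the hinge B, treating each span as simply supported:
  span AB: UDL 19.2: wL³/(24EI) = 304.9/EI
  span BC: triangular load, peak 8: w₀L³/(45EI) = 236.6/EI
  relative rotation θ_0 = (304.9 + 236.6)/EI = 541.5/EI
A unit hogging moment at B produces rotation L₁/(3EI) + L₂/(3EI) = 6.083/EI.
Compatibility: M_B·(L₁+L₂)/(3EI) = θ_0, giving M_B = 89.01 kip·ft (hogging).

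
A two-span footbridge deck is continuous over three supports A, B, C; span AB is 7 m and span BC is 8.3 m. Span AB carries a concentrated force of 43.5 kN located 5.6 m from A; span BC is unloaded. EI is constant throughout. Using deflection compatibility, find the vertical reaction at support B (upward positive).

R_B = 40.08 kN

Insert a hinge at B; M_B is the redundant, and each span becomes simply supported.
Rotations at B on the released spans (each span's end-slope, ×1/EI):
  span AB: point load 43.5 at a = 5.6: Pab(L + a)/(6LEI) = 102.3/EI
  relative rotation θ_0 = (102.3 + 0)/EI = 102.3/EI
A unit hogging moment at B produces rotation L₁/(3EI) + L₂/(3EI) = 5.1/EI.
Compatibility: M_B·(L₁+L₂)/(3EI) = θ_0, giving M_B = 20.06 kN·m (hogging).
Span AB, ΣM about A with M_B applied at B: R_B^{AB}·7 = 243.6 + 20.06, so R_B^{AB} = 37.67 kN and R_A = 43.5 − 37.67 = 5.834 kN.
Span BC, ΣM about C: R_B^{BC}·8.3 = 0 + 20.06, so R_B^{BC} = 2.417 kN and R_C = 0 − 2.417 = -2.417 kN.
R_B = 37.67 + 2.417 = 40.08 kN.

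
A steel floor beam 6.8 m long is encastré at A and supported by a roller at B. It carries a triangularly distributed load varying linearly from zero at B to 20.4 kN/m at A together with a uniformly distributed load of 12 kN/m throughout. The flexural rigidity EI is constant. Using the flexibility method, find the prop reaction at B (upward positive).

R_B = 44.47 kN

Release the roller at B. Primary structure: cantilever fixed at A.
Free-end deflection of the primary structure under the applied loading (downward +):
  triangular load, peak 20.4 at the fixed end: w₀L⁴/(30EI) = 1454/EI
  UDL 12: wL⁴/(8EI) = 3207/EI
  δ_0 = 4661/EI
Tip deflection under a unit load at B: L³/(3EI) = 104.8/EI.
Compatibility at B: δ_0 − R_B·δ_{BB} = 0, so R_B = 4661/104.8 = 44.47 kN.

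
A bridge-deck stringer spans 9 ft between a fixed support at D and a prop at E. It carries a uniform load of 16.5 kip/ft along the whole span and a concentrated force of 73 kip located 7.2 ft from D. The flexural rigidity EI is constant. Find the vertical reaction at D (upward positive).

R_D = 114.4 kip

Choose R_E as the redundant. The primary structure is the cantilever fixed at D.
Primary-structure tip deflection at E by superposition:
  UDL 16.5: wL⁴/(8EI) = 13532/EI
  point load 73 at a = 7.2: Pa²(3L − a)/(6EI) = 12488/EI
  δ_0 = 26020/EI
Tip deflection under a unit load at E: L³/(3EI) = 243/EI.
Compatibility at E: δ_0 − R_E·δ_{EE} = 0, so R_E = 26020/243 = 107.1 kip.
Vertical equilibrium: R_D = ΣP − R_E = 221.5 − 107.1 = 114.4 kip.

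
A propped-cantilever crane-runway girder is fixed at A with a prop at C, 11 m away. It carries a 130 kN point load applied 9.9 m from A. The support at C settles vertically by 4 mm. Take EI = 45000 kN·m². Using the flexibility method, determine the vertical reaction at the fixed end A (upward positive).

Take the reaction at C as the redundant and release it; the primary structure is a cantilever fixed at A.
Downward deflection at the released point C due to the loads:
  point load 130 at a = 9.9: Pa²(3L − a)/(6EI) = 49054/EI
Tip deflection under a unit load at C: L³/(3EI) = 443.7/EI.
With EI = 45000 kN·m²: δ_0 = 1.0901 m and δ_{CC} = 0.009859 m/kN.
Compatibility — the beam at C must follow the support down by 0.004 m: δ_0 − R_C·δ_{CC} = 0.004, so R_C = (1.0901 − 0.004)/0.009859 = 110.2 kN.
Vertical equilibrium: R_A = ΣP − R_C = 130 − 110.2 = 19.84 kN.

R_A = 19.84 kN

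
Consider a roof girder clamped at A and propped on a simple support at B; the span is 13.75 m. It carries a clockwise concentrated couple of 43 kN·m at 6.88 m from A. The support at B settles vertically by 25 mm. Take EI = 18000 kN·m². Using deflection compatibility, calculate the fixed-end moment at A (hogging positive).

Choose R_B as the redundant. The primary structure is the cantilever fixed at A.
Primary-structure tip deflection at B by superposition:
  clockwise couple 43 at a = 6.88: M₀a(2L − a)/(2EI) = 3050/EI
Tip deflection under a unit load at B: L³/(3EI) = 866.5/EI.
With EI = 18000 kN·m²: δ_0 = 0.16945 m and δ_{BB} = 0.048141 m/kN.
Compatibility — the beam at B must follow the support down by 0.025 m: δ_0 − R_B·δ_{BB} = 0.025, so R_B = (0.16945 − 0.025)/0.048141 = 3.001 kN.
Moment equilibrium about A: M_A = Σ(load moments about A) − R_B·L = 43 − 3.001×13.75 = 1.742 kN·m.

M_A = 1.742 kN·m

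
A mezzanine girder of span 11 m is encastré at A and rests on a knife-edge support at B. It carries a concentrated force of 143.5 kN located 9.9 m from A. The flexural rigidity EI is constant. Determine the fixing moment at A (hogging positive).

M_A = 78.14 kN·m

Remove the prop at B; the released (primary) structure is a cantilever built in at A.
Deflection at B on the released cantilever, summing each load's contribution:
  point load 143.5 at a = 9.9: Pa²(3L − a)/(6EI) = 54148/EI
Flexibility coefficient — unit upward force at B: δ_{BB} = L³/(3EI) = 443.7/EI.
The prop prevents deflection at B: R_B = δ_0/δ_{BB} = 54148/443.7 = 122 kN.
Moment equilibrium about A: M_A = Σ(load moments about A) − R_B·L = 1421 − 122×11 = 78.14 kN·m.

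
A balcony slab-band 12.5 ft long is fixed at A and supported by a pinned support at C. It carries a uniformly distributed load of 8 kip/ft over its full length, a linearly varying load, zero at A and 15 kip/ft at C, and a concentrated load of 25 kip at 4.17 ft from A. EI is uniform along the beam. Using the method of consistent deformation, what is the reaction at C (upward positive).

R_C = 92.77 kip

Take the reaction at C as the redundant and release it; the primary structure is a cantilever fixed at A.
Downward deflection at the released point C due to the loads:
  UDL 8: wL⁴/(8EI) = 24414/EI
  triangular load, peak 15 at the free end: 11w₀L⁴/(120EI) = 33569/EI
  point load 25 at a = 4.17: Pa²(3L − a)/(6EI) = 2415/EI
  δ_0 = 60398/EI
Tip deflection under a unit load at C: L³/(3EI) = 651/EI.
The prop prevents deflection at C: R_C = δ_0/δ_{CC} = 60398/651 = 92.77 kip.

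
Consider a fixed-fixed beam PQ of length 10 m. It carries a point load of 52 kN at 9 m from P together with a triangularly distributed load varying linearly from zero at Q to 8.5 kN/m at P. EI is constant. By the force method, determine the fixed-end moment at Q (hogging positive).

M_Q = 70.45 kN·m

Release both end moments; the primary structure is a simply-supported span PQ with redundants M_P and M_Q.
On the primary (simply-supported) span, the end slopes from the loading are:
  at P: point load 52 at a = 9: Pab(L + b)/(6LEI) = 85.8/EI
  at Q: point load 52 at a = 9: Pab(L + a)/(6LEI) = 148.2/EI
  at P: triangular load, peak 8.5: w₀L³/(45EI) = 188.9/EI
  at Q: triangular load, peak 8.5: 7w₀L³/(360EI) = 165.3/EI
  θ_P0 = 274.7/EI,  θ_Q0 = 313.5/EI
Flexibility coefficients: a unit moment at one end gives L/(3EI) there and L/(6EI) at the far end, so f₁₁ = f₂₂ = 3.333/EI and f₁₂ = f₂₁ = 1.667/EI.
Compatibility — zero rotation at each built-in end:
  3.333 M_P + 1.667 M_Q = 274.7
  1.667 M_P + 3.333 M_Q = 313.5
Solving the pair gives M_P = 47.18 kN·m and M_Q = 70.45 kN·m (hogging).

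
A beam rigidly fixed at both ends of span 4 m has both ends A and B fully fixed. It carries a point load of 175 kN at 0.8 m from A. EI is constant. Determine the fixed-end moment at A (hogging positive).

Release both end moments; the primary structure is a simply-supported span AB with redundants M_A and M_B.
End rotations of the released simple span under the applied load (×1/EI):
  at A: point load 175 at a = 0.8: Pab(L + b)/(6LEI) = 134.4/EI
  at B: point load 175 at a = 0.8: Pab(L + a)/(6LEI) = 89.6/EI
  θ_A0 = 134.4/EI,  θ_B0 = 89.6/EI
Flexibility coefficients: a unit moment at one end gives L/(3EI) there and L/(6EI) at the far end, so f₁₁ = f₂₂ = 1.333/EI and f₁₂ = f₂₁ = 0.6667/EI.
Compatibility — zero rotation at each built-in end:
  1.333 M_A + 0.6667 M_B = 134.4
  0.6667 M_A + 1.333 M_B = 89.6
Solving the pair gives M_A = 89.6 kN·m and M_B = 22.4 kN·m (hogging).

M_A = 89.6 kN·m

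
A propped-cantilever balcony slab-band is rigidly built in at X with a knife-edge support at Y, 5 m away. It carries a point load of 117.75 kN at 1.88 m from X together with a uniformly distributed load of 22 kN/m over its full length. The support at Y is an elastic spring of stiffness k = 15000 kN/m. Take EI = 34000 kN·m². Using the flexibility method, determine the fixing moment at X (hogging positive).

Take the reaction at Y as the redundant and release it; the primary structure is a cantilever fixed at X.
Downward deflection at the released point Y due to the loads:
  point load 117.75 at a = 1.88: Pa²(3L − a)/(6EI) = 910/EI
  UDL 22: wL⁴/(8EI) = 1719/EI
  δ_0 = 2629/EI
Tip deflection under a unit load at Y: L³/(3EI) = 41.67/EI.
With EI = 34000 kN·m²: δ_0 = 0.077317 m and δ_{YY} = 0.001225 m/kN.
Compatibility — the spring shortens by R_Y/k under the reaction it provides: δ_0 − R_Y·δ_{YY} = R_Y/k. With 1/k = 0.000067 m/kN, R_Y = δ_0 / (δ_{YY} + 1/k) = 0.077317 / (0.001225 + 0.000067) = 59.84 kN.
Moment equilibrium about X: M_X = Σ(load moments about X) − R_Y·L = 496.4 − 59.84×5 = 197.2 kN·m.

M_X = 197.2 kN·m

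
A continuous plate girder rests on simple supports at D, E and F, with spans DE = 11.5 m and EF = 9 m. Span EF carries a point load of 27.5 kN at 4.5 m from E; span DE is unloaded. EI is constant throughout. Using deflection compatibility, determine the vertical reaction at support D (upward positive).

Take M_E as the redundant. Released structure: two simple spans DE and EF with a hinge at E.
End slopes at the hinge E, treating each span as simply supported:
  span EF: point load 27.5 at a = 4.5: Pab(L + b)/(6LEI) = 139.2/EI
  relative rotation θ_0 = (0 + 139.2)/EI = 139.2/EI
A unit hogging moment at E produces rotation L₁/(3EI) + L₂/(3EI) = 6.833/EI.
Slope continuity at E: θ_0 = M_E·6.833/EI, so M_E = 139.2/6.833 = 20.37 kN·m (hogging).
Span DE, ΣM about D with M_E applied at E: R_E^{DE}·11.5 = 0 + 20.37, so R_E^{DE} = 1.772 kN and R_D = 0 − 1.772 = -1.772 kN.

R_D = -1.772 kN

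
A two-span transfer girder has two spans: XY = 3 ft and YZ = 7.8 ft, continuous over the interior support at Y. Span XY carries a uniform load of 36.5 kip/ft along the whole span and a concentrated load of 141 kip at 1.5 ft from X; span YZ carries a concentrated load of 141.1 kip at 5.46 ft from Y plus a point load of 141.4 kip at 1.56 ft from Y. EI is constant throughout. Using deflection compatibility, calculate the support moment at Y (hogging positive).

M_Y = 256.6 kip·ft

Insert a hinge at Y; M_Y is the redundant, and each span becomes simply supported.
Discontinuity in slope at Y on the released structure — sum the simple-span end rotations:
  span XY: UDL 36.5: wL³/(24EI) = 41.06/EI
  span XY: point load 141 at a = 1.5: Pab(L + a)/(6LEI) = 79.31/EI
  span YZ: point load 141.1 at a = 5.46: Pab(L + b)/(6LEI) = 390.6/EI
  span YZ: point load 141.4 at a = 1.56: Pab(L + b)/(6LEI) = 412.9/EI
  relative rotation θ_0 = (120.4 + 803.5)/EI = 923.9/EI
A unit hogging moment at Y produces rotation L₁/(3EI) + L₂/(3EI) = 3.6/EI.
Compatibility: M_Y·(L₁+L₂)/(3EI) = θ_0, giving M_Y = 256.6 kip·ft (hogging).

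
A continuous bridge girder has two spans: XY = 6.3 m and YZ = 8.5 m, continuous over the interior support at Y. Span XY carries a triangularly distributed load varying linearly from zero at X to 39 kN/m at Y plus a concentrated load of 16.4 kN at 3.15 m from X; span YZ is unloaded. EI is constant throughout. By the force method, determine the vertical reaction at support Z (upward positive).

Insert a hinge at Y; M_Y is the redundant, and each span becomes simply supported.
Rotations at Y on the released spans (each span's end-slope, ×1/EI):
  span XY: triangular load, peak 39: w₀L³/(45EI) = 216.7/EI
  span XY: point load 16.4 at a = 3.15: Pab(L + a)/(6LEI) = 40.68/EI
  relative rotation θ_0 = (257.4 + 0)/EI = 257.4/EI
A unit hogging moment at Y produces rotation L₁/(3EI) + L₂/(3EI) = 4.933/EI.
Compatibility: M_Y·(L₁+L₂)/(3EI) = θ_0, giving M_Y = 52.17 kN·m (hogging).
Span YZ, ΣM about Z: R_Y^{YZ}·8.5 = 0 + 52.17, so R_Y^{YZ} = 6.138 kN and R_Z = 0 − 6.138 = -6.138 kN.

R_Z = -6.138 kN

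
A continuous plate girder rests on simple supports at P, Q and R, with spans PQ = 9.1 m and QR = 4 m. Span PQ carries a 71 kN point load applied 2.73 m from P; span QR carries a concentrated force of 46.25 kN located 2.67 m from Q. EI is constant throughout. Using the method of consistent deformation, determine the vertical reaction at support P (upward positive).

Insert a hinge at Q; M_Q is the redundant, and each span becomes simply supported.
End slopes at the hinge Q, treating each span as simply supported:
  span PQ: point load 71 at a = 2.73: Pab(L + a)/(6LEI) = 267.5/EI
  span QR: point load 46.25 at a = 2.67: Pab(L + b)/(6LEI) = 36.47/EI
  relative rotation θ_0 = (267.5 + 36.47)/EI = 304/EI
A unit hogging moment at Q produces rotation L₁/(3EI) + L₂/(3EI) = 4.367/EI.
Compatibility: M_Q·(L₁+L₂)/(3EI) = θ_0, giving M_Q = 69.62 kN·m (hogging).
Span PQ, ΣM about P with M_Q applied at Q: R_Q^{PQ}·9.1 = 193.8 + 69.62, so R_Q^{PQ} = 28.95 kN and R_P = 71 − 28.95 = 42.05 kN.

R_P = 42.05 kN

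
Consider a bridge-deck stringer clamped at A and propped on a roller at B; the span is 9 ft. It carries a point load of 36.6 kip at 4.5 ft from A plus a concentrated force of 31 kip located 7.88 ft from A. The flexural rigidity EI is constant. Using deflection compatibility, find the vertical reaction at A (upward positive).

R_A = 30.92 kip

Choose R_B as the redundant. The primary structure is the cantilever fixed at A.
Primary-structure tip deflection at B by superposition:
  point load 36.6 at a = 4.5: Pa²(3L − a)/(6EI) = 2779/EI
  point load 31 at a = 7.88: Pa²(3L − a)/(6EI) = 6134/EI
  δ_0 = 8913/EI
Flexibility coefficient — unit upward force at B: δ_{BB} = L³/(3EI) = 243/EI.
Compatibility at B: δ_0 − R_B·δ_{BB} = 0, so R_B = 8913/243 = 36.68 kip.
Vertical equilibrium: R_A = ΣP − R_B = 67.6 − 36.68 = 30.92 kip.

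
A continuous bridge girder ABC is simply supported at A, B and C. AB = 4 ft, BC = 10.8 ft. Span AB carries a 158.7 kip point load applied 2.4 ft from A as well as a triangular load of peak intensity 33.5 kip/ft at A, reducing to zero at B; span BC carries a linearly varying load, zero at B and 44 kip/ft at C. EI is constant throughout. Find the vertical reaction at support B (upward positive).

Take M_B as the redundant. Released structure: two simple spans AB and BC with a hinge at B.
End slopes at the hinge B, treating each span as simply supported:
  span AB: point load 158.7 at a = 2.4: Pab(L + a)/(6LEI) = 162.5/EI
  span AB: triangular load, peak 33.5: 7w₀L³/(360EI) = 41.69/EI
  span BC: triangular load, peak 44: 7w₀L³/(360EI) = 1078/EI
  relative rotation θ_0 = (204.2 + 1078)/EI = 1282/EI
A unit hogging moment at B produces rotation L₁/(3EI) + L₂/(3EI) = 4.933/EI.
Slope continuity at B: θ_0 = M_B·4.933/EI, so M_B = 1282/4.933 = 259.9 kip·ft (hogging).
Span AB, ΣM about A with M_B applied at B: R_B^{AB}·4 = 470.2 + 259.9, so R_B^{AB} = 182.5 kip and R_A = 225.7 − 182.5 = 43.18 kip.
Span BC, ΣM about C: R_B^{BC}·10.8 = 855.4 + 259.9, so R_B^{BC} = 103.3 kip and R_C = 237.6 − 103.3 = 134.3 kip.
R_B = 182.5 + 103.3 = 285.8 kip.

R_B = 285.8 kip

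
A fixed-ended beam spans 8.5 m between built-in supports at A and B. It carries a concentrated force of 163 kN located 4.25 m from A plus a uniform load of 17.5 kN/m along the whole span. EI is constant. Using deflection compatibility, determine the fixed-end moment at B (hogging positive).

M_B = 278.6 kN·m

Take the two fixed-end moments M_A, M_B as redundants; the released structure is the simple span AB.
End rotations of the released simple span under the applied load (×1/EI):
  at A: point load 163 at a = 4.25: Pab(L + b)/(6LEI) = 736/EI
  at B: point load 163 at a = 4.25: Pab(L + a)/(6LEI) = 736/EI
  at A: UDL 17.5: wL³/(24EI) = 447.8/EI
  at B: UDL 17.5: wL³/(24EI) = 447.8/EI
  θ_A0 = 1184/EI,  θ_B0 = 1184/EI
Flexibility coefficients: a unit moment at one end gives L/(3EI) there and L/(6EI) at the far end, so f₁₁ = f₂₂ = 2.833/EI and f₁₂ = f₂₁ = 1.417/EI.
Compatibility — zero rotation at each built-in end:
  2.833 M_A + 1.417 M_B = 1184
  1.417 M_A + 2.833 M_B = 1184
Solving the pair gives M_A = 278.6 kN·m and M_B = 278.6 kN·m (hogging).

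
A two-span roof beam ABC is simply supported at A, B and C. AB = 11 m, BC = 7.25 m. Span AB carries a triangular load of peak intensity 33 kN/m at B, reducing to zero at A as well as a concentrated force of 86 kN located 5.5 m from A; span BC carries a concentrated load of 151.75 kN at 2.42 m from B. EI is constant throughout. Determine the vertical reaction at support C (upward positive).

R_C = 2.607 kN

Release continuity at B by inserting a hinge; the redundant is the internal moment M_B. The primary structure is two simply-supported spans AB and BC.
Discontinuity in slope at B on the released structure — sum the simple-span end rotations:
  span AB: triangular load, peak 33: w₀L³/(45EI) = 976.1/EI
  span AB: point load 86 at a = 5.5: Pab(L + a)/(6LEI) = 650.4/EI
  span BC: point load 151.75 at a = 2.42: Pab(L + b)/(6LEI) = 492.6/EI
  relative rotation θ_0 = (1626 + 492.6)/EI = 2119/EI
A unit hogging moment at B produces rotation L₁/(3EI) + L₂/(3EI) = 6.083/EI.
Slope continuity at B: θ_0 = M_B·6.083/EI, so M_B = 2119/6.083 = 348.3 kN·m (hogging).
Span BC, ΣM about C: R_B^{BC}·7.25 = 733 + 348.3, so R_B^{BC} = 149.1 kN and R_C = 151.8 − 149.1 = 2.607 kN.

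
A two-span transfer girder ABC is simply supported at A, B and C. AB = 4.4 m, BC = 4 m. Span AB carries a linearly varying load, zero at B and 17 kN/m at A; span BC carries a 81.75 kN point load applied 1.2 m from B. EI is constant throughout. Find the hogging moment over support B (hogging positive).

M_B = 37.85 kN·m

Insert a hinge at B; M_B is the redundant, and each span becomes simply supported.
Discontinuity in slope at B on the released structure — sum the simple-span end rotations:
  span AB: triangular load, peak 17: 7w₀L³/(360EI) = 28.16/EI
  span BC: point load 81.75 at a = 1.2: Pab(L + b)/(6LEI) = 77.83/EI
  relative rotation θ_0 = (28.16 + 77.83)/EI = 106/EI
A unit hogging moment at B produces rotation L₁/(3EI) + L₂/(3EI) = 2.8/EI.
Slope continuity at B: θ_0 = M_B·2.8/EI, so M_B = 106/2.8 = 37.85 kN·m (hogging).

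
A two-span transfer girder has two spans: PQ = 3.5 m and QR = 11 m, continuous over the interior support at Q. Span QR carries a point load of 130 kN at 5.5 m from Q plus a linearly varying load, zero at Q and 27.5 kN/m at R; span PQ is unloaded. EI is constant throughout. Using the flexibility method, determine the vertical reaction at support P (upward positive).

R_P = -100.2 kN

Take M_Q as the redundant. Released structure: two simple spans PQ and QR with a hinge at Q.
Discontinuity in slope at Q on the released structure — sum the simple-span end rotations:
  span QR: point load 130 at a = 5.5: Pab(L + b)/(6LEI) = 983.1/EI
  span QR: triangular load, peak 27.5: 7w₀L³/(360EI) = 711.7/EI
  relative rotation θ_0 = (0 + 1695)/EI = 1695/EI
A unit hogging moment at Q produces rotation L₁/(3EI) + L₂/(3EI) = 4.833/EI.
Slope continuity at Q: θ_0 = M_Q·4.833/EI, so M_Q = 1695/4.833 = 350.7 kN·m (hogging).
Span PQ, ΣM about P with M_Q applied at Q: R_Q^{PQ}·3.5 = 0 + 350.7, so R_Q^{PQ} = 100.2 kN and R_P = 0 − 100.2 = -100.2 kN.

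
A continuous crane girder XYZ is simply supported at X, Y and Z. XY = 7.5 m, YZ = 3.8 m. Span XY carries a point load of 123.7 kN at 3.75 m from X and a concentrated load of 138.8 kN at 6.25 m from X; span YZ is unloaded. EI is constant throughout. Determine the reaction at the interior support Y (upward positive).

R_Y = 258.2 kN

Release continuity at Y by inserting a hinge; the redundant is the internal moment M_Y. The primary structure is two simply-supported spans XY and YZ.
End slopes at the hinge Y, treating each span as simply supported:
  span XY: point load 123.7 at a = 3.75: Pab(L + a)/(6LEI) = 434.9/EI
  span XY: point load 138.8 at a = 6.25: Pab(L + a)/(6LEI) = 331.3/EI
  relative rotation θ_0 = (766.2 + 0)/EI = 766.2/EI
A unit hogging moment at Y produces rotation L₁/(3EI) + L₂/(3EI) = 3.767/EI.
Slope continuity at Y: θ_0 = M_Y·3.767/EI, so M_Y = 766.2/3.767 = 203.4 kN·m (hogging).
Span XY, ΣM about X with M_Y applied at Y: R_Y^{XY}·7.5 = 1331 + 203.4, so R_Y^{XY} = 204.6 kN and R_X = 262.5 − 204.6 = 57.86 kN.
Span YZ, ΣM about Z: R_Y^{YZ}·3.8 = 0 + 203.4, so R_Y^{YZ} = 53.53 kN and R_Z = 0 − 53.53 = -53.53 kN.
R_Y = 204.6 + 53.53 = 258.2 kN.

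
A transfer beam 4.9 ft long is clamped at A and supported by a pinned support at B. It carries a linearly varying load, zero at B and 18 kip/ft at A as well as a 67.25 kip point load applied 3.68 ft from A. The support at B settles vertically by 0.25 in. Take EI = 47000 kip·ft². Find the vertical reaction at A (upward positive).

Release the roller at B. Primary structure: cantilever fixed at A.
Deflection at B on the released cantilever, summing each load's contribution:
  triangular load, peak 18 at the fixed end: w₀L⁴/(30EI) = 345.9/EI
  point load 67.25 at a = 3.68: Pa²(3L − a)/(6EI) = 1673/EI
  δ_0 = 2019/EI
Tip deflection under a unit load at B: L³/(3EI) = 39.22/EI.
With EI = 47000 kip·ft²: δ_0 = 0.042949 ft and δ_{BB} = 0.000834 ft/kip.
Compatibility — the beam at B must follow the support down by 0.02083 ft: δ_0 − R_B·δ_{BB} = 0.02083, so R_B = (0.042949 − 0.02083)/0.000834 = 26.5 kip.
Vertical equilibrium: R_A = ΣP − R_B = 111.3 − 26.5 = 84.85 kip.

R_A = 84.85 kip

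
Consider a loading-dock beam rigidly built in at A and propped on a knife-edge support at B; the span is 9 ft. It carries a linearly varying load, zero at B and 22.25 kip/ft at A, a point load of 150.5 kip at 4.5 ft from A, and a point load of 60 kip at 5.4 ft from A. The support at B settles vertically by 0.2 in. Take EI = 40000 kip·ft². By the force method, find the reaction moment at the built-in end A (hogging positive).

M_A = 489.5 kip·ft

Remove the prop at B; the released (primary) structure is a cantilever built in at A.
Deflection at B on the released cantilever, summing each load's contribution:
  triangular load, peak 22.25 at the fixed end: w₀L⁴/(30EI) = 4866/EI
  point load 150.5 at a = 4.5: Pa²(3L − a)/(6EI) = 11429/EI
  point load 60 at a = 5.4: Pa²(3L − a)/(6EI) = 6299/EI
  δ_0 = 22593/EI
Tip deflection under a unit load at B: L³/(3EI) = 243/EI.
With EI = 40000 kip·ft²: δ_0 = 0.56483 ft and δ_{BB} = 0.006075 ft/kip.
Compatibility — the beam at B must follow the support down by 0.01667 ft: δ_0 − R_B·δ_{BB} = 0.01667, so R_B = (0.56483 − 0.01667)/0.006075 = 90.23 kip.
Moment equilibrium about A: M_A = Σ(load moments about A) − R_B·L = 1302 − 90.23×9 = 489.5 kip·ft.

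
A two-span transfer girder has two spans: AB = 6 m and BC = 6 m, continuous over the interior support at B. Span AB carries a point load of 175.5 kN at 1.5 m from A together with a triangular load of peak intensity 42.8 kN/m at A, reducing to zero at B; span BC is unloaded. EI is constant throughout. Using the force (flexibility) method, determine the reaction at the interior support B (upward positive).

Insert a hinge at B; M_B is the redundant, and each span becomes simply supported.
Rotations at B on the released spans (each span's end-slope, ×1/EI):
  span AB: point load 175.5 at a = 1.5: Pab(L + a)/(6LEI) = 246.8/EI
  span AB: triangular load, peak 42.8: 7w₀L³/(360EI) = 179.8/EI
  relative rotation θ_0 = (426.6 + 0)/EI = 426.6/EI
A unit hogging moment at B produces rotation L₁/(3EI) + L₂/(3EI) = 4/EI.
Slope continuity at B: θ_0 = M_B·4/EI, so M_B = 426.6/4 = 106.6 kN·m (hogging).
Span AB, ΣM about A with M_B applied at B: R_B^{AB}·6 = 520 + 106.6, so R_B^{AB} = 104.4 kN and R_A = 303.9 − 104.4 = 199.5 kN.
Span BC, ΣM about C: R_B^{BC}·6 = 0 + 106.6, so R_B^{BC} = 17.77 kN and R_C = 0 − 17.77 = -17.77 kN.
R_B = 104.4 + 17.77 = 122.2 kN.

R_B = 122.2 kN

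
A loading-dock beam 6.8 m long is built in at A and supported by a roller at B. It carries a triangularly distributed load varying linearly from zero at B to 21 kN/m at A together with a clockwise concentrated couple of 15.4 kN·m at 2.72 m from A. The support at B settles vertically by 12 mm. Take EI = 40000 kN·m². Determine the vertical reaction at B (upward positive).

Choose R_B as the redundant. The primary structure is the cantilever fixed at A.
Downward deflection at the released point B due to the loads:
  triangular load, peak 21 at the fixed end: w₀L⁴/(30EI) = 1497/EI
  clockwise couple 15.4 at a = 2.72: M₀a(2L − a)/(2EI) = 227.9/EI
  δ_0 = 1725/EI
Tip deflection under a unit load at B: L³/(3EI) = 104.8/EI.
With EI = 40000 kN·m²: δ_0 = 0.043114 m and δ_{BB} = 0.00262 m/kN.
Compatibility — the beam at B must follow the support down by 0.012 m: δ_0 − R_B·δ_{BB} = 0.012, so R_B = (0.043114 − 0.012)/0.00262 = 11.87 kN.

R_B = 11.87 kN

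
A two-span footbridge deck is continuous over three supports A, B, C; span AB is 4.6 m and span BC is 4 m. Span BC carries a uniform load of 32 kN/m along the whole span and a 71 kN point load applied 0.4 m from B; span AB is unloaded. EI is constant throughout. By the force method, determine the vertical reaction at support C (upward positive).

R_C = 60.83 kN

Insert a hinge at B; M_B is the redundant, and each span becomes simply supported.
Discontinuity in slope at B on the released structure — sum the simple-span end rotations:
  span BC: UDL 32: wL³/(24EI) = 85.33/EI
  span BC: point load 71 at a = 0.4: Pab(L + b)/(6LEI) = 32.38/EI
  relative rotation θ_0 = (0 + 117.7)/EI = 117.7/EI
A unit hogging moment at B produces rotation L₁/(3EI) + L₂/(3EI) = 2.867/EI.
Slope continuity at B: θ_0 = M_B·2.867/EI, so M_B = 117.7/2.867 = 41.06 kN·m (hogging).
Span BC, ΣM about C: R_B^{BC}·4 = 511.6 + 41.06, so R_B^{BC} = 138.2 kN and R_C = 199 − 138.2 = 60.83 kN.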